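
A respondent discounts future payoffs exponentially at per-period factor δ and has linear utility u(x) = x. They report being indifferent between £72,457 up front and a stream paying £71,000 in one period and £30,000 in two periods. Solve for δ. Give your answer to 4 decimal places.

δ ≈ 0.7700

The stream is worth 71000δ + 30000δ² today, so 71000δ + 30000δ² = 72457.
Rearranged: 30000δ² + 71000δ − 72457 = 0.
δ = (−71000 + √(71000² + 4·30000·72457)) / (2·30000) = (−71000 + √13735840000.00) / 60000 ≈ 0.7700.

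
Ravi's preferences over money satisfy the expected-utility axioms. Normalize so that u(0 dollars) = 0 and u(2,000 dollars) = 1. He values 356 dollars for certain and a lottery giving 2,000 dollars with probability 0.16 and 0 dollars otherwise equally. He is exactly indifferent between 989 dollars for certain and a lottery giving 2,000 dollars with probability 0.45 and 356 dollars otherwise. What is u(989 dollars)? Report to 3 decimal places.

From the first indifference, u(356 dollars) = 0.16·u(2,000 dollars) + 0.84·u(0 dollars) = 0.16·1 + 0.84·0 = 0.16.
Then u(989 dollars) = 0.45·u(2,000 dollars) + 0.55·u(356 dollars) = 0.45·1.00 + 0.55·0.16 = 0.5380.

0.538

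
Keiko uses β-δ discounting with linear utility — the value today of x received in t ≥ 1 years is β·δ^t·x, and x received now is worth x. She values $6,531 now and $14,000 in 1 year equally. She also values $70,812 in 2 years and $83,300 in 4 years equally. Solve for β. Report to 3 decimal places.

From the later pair, β·δ^2·70812 = β·δ^4·83300; dividing through, δ^2 = 70812/83300 = 0.85008, so δ = 0.92200.
The first indifference: 6531 = β·δ·14000, so β = 6531/(δ·14000) = 6531/(0.92200·14000) ≈ 0.506.

β ≈ 0.506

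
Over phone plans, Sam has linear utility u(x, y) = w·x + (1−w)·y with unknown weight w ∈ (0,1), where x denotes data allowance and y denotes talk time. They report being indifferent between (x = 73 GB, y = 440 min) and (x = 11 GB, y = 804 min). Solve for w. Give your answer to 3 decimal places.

u(73,440) = u(11,804) means w·73 + (1−w)·440 = w·11 + (1−w)·804.
Collecting terms: w·62 = (1−w)·364.
Hence w = 364/(62+364) = 364/426 = 0.854.

w = 0.854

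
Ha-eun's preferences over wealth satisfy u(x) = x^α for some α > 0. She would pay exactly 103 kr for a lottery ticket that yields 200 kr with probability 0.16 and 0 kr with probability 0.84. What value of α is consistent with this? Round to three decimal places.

The lottery's expected utility is 0.16·u(200) + 0.84·u(0) = 0.16·200^α (since u(0) = 0 for α > 0).
Setting u(103) equal to that: 103^α = 0.16·200^α ⇒ (103/200)^α = 0.16.
Taking logs: α·ln(103/200) = ln(0.16), so α = -1.832581 / -0.663588 ≈ 2.762.

α ≈ 2.762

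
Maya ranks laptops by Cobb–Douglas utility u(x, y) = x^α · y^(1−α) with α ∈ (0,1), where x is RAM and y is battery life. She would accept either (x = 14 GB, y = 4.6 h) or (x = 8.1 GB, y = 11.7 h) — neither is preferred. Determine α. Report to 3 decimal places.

Set the two utilities equal: 14^α·4.6^(1−α) = 8.1^α·11.7^(1−α).
Rearrange to (14/8.1)^α = (11.7/4.6)^(1−α) and take logs: α·0.547193 = (1−α)·0.933533.
So α/(1−α) = (0.933533)/(0.547193) = 1.706040, and α = 1.706040/2.706040 ≈ 0.630.

α ≈ 0.630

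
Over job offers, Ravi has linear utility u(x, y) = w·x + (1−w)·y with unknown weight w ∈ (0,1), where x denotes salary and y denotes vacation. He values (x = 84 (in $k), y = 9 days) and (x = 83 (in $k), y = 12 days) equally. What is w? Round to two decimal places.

w = 0.75

Indifference: w·84 + (1−w)·9 = w·83 + (1−w)·12.
Rearranging, 1·w − 3·(1−w) = 0.
The marginal rate of substitution is 3/1, so w = 3/(1+3) = 0.75.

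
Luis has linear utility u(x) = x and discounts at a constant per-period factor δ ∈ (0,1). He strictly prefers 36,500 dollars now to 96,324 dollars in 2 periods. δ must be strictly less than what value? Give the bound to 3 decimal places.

Comparing present values: 36500 > δ^2·96324.
Dividing by 96324: δ^2 < 0.37893. Both sides are positive, so the square root keeps the direction.
δ < (36500/96324)^(1/2) ≈ 0.616.

δ < 0.616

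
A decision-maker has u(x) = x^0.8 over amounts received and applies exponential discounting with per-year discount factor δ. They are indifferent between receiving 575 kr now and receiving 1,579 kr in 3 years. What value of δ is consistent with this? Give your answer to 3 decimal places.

δ ≈ 0.764

Indifference means u(575) = δ^3 · u(1579), so δ^3 = u(575)/u(1579).
With u(x) = x^0.8: δ^3 = 575^0.8/1579^0.8 = (575/1579)^0.8 = 0.44569.
So δ = 0.44569^(1/3) ≈ 0.764.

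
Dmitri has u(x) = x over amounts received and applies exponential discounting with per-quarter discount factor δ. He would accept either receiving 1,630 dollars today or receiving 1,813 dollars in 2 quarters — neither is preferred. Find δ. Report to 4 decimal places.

δ ≈ 0.9482

Equating discounted utilities: u(1630) = δ^2·u(1813) ⇒ δ^2 = u(1630)/u(1813).
With u(x) = x: δ^2 = 1630/1813 = 0.89906.
Taking the square root: δ = 0.89906^(1/2) ≈ 0.9482.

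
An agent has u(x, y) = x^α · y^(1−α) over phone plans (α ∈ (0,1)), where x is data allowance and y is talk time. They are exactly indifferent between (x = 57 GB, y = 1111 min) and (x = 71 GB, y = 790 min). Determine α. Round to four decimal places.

α ≈ 0.6082

The Cobb–Douglas utilities coincide, so 57^α·1111^(1−α) = 71^α·790^(1−α).
Taking logs: α·ln 57 + (1−α)·ln 1111 = α·ln 71 + (1−α)·ln 790, i.e. α·-0.2196286 = (1−α)·-0.3409828.
So α/(1−α) = (-0.3409828)/(-0.2196286) = 1.5525428, and α = 1.5525428/2.5525428 ≈ 0.6082.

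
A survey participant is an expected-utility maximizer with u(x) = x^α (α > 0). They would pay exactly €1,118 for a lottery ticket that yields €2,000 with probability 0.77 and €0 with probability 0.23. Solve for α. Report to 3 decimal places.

EU(lottery) = 0.77·2000^α + 0.23·0 = 0.77·2000^α.
Setting u(1118) equal to that: 1118^α = 0.77·2000^α ⇒ (1118/2000)^α = 0.77.
Take logs: α = ln 0.77 / ln(1118/2000) ≈ 0.44938.

α ≈ 0.449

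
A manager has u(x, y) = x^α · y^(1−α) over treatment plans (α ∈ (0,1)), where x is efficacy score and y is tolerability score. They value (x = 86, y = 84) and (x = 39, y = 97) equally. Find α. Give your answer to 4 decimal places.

Indifference: 86^α · 84^(1−α) = 39^α · 97^(1−α).
(86/39)^α = (97/84)^(1−α); take logs: α·ln(86/39) = (1−α)·ln(97/84), i.e. α·0.7907857 = (1−α)·0.1438942.
Thus α·(0.9346799) = 0.1438942, so α = 0.1438942/0.9346799 ≈ 0.1540.

α ≈ 0.1540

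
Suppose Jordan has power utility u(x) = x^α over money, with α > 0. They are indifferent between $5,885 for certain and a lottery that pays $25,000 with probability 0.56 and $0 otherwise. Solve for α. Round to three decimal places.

α ≈ 0.401

EU(lottery) = 0.56·25000^α + 0.44·0 = 0.56·25000^α.
Indifference: 5885^α = 0.56·25000^α, so (5885/25000)^α = 0.56.
Taking logs: α·ln(5885/25000) = ln(0.56), so α = -0.579818 / -1.446469 ≈ 0.401.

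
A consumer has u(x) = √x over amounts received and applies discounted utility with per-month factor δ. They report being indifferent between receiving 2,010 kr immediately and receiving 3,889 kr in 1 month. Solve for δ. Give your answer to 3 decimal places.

Equating discounted utilities: u(2010) = δ·u(3889) ⇒ δ = u(2010)/u(3889).
Since u(x) = √x, δ = √(2010/3889) = 0.71892.

δ ≈ 0.719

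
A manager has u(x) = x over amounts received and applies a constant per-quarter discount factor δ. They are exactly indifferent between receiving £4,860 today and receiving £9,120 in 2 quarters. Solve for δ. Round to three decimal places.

Indifference means u(4860) = δ^2 · u(9120), so δ^2 = u(4860)/u(9120).
With u(x) = x: δ^2 = 4860/9120 = 0.53289.
Taking the square root: δ = 0.53289^(1/2) ≈ 0.730.

δ ≈ 0.730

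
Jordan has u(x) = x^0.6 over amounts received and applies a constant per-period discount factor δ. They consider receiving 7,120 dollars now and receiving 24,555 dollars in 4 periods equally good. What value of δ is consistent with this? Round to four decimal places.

δ ≈ 0.8305

The payoff in 4 periods is discounted by δ^4, so u(7120) = δ^4·u(24555) and δ^4 = u(7120)/u(24555).
With u(x) = x^0.6: δ^4 = 7120^0.6/24555^0.6 = (7120/24555)^0.6 = 0.47578.
Taking the 4th root: δ = 0.47578^(1/4) ≈ 0.8305.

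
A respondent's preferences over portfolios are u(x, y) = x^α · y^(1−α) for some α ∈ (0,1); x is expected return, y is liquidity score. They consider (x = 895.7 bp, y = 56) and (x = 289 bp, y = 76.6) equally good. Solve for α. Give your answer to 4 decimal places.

α ≈ 0.2169

Indifference: 895.7^α · 56^(1−α) = 289^α · 76.6^(1−α).
Taking logs: α·ln 895.7 + (1−α)·ln 56 = α·ln 289 + (1−α)·ln 76.6, i.e. α·1.1311788 = (1−α)·0.3132454.
With A = 1.1311788 and B = 0.3132454: α·A = (1−α)·B, so α = B/(A+B) = 0.3132454/1.4444242 ≈ 0.2169.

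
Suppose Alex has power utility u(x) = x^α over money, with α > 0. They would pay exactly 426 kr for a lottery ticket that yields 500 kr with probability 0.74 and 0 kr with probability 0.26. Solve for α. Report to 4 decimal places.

α ≈ 1.8799

Since u(0) = 0, the lottery's EU is 0.74·500^α.
Setting u(426) equal to that: 426^α = 0.74·500^α ⇒ (426/500)^α = 0.74.
Taking logs: α·ln(426/500) = ln(0.74), so α = -0.3011051 / -0.1601688 ≈ 1.8799.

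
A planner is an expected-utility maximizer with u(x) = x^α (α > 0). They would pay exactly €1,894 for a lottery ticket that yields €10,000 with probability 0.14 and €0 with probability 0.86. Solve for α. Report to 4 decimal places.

α ≈ 1.1816

Since u(0) = 0, the lottery's EU is 0.14·10000^α.
Equating: 1894^α = 0.14·10000^α, i.e. 0.1894^α = 0.14.
Take logs: α = ln 0.14 / ln(1894/10000) ≈ 1.181633.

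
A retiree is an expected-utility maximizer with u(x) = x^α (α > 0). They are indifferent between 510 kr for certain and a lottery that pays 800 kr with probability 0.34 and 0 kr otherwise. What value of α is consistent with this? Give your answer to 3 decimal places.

Since u(0) = 0, the lottery's EU is 0.34·800^α.
Setting u(510) equal to that: 510^α = 0.34·800^α ⇒ (510/800)^α = 0.34.
α = ln(0.34) / ln(510/800) = -1.078810/-0.450201 ≈ 2.396.

α ≈ 2.396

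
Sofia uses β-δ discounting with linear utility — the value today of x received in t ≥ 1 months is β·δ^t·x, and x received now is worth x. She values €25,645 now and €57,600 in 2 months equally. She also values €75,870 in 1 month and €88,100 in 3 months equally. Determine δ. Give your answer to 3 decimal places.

The second indifference involves only future payoffs, so β cancels: β·δ^1·75870 = β·δ^3·88100, giving δ^2 = 75870/88100 = 0.86118, so δ = 0.92800.

δ ≈ 0.928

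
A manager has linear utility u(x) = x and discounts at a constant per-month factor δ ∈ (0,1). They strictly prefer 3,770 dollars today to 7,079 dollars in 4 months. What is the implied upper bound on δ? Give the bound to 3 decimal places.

δ < 0.854

The preference means 3770 > δ^4·7079.
Hence δ^4 < 3770/7079 = 0.53256, and x ↦ x^(1/4) is increasing on (0,∞).
δ < (3770/7079)^(1/4) ≈ 0.854.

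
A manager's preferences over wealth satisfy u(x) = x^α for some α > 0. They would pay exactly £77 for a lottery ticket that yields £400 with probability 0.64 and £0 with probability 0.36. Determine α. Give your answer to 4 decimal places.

The lottery's expected utility is 0.64·u(400) + 0.36·u(0) = 0.64·400^α (since u(0) = 0 for α > 0).
Indifference: 77^α = 0.64·400^α, so (77/400)^α = 0.64.
α = ln(0.64) / ln(77/400) = -0.4462871/-1.6476591 ≈ 0.2709.

α ≈ 0.2709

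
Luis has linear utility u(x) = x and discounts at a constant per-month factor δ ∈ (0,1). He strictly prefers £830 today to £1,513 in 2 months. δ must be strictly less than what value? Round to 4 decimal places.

Comparing present values: 830 > δ^2·1513.
So δ^2 < 830/1513 = 0.54858; taking the square root of both positive sides preserves the inequality.
δ < (830/1513)^(1/2) ≈ 0.7407.

δ < 0.7407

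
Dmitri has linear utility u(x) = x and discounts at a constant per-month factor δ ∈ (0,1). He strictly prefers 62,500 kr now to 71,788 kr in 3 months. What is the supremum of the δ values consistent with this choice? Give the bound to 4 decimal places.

Under u(x) = x this choice says 62500 > δ^3·71788.
So δ^3 < 62500/71788 = 0.87062; taking the cube root of both positive sides preserves the inequality.
δ < 0.87062^(1/3) = 0.9549.

δ < 0.9549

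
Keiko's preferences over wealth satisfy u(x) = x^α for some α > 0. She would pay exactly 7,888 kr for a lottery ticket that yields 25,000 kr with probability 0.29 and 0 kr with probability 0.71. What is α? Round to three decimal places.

Since u(0) = 0, the lottery's EU is 0.29·25000^α.
Equating: 7888^α = 0.29·25000^α, i.e. 0.3155^α = 0.29.
Take logs: α = ln 0.29 / ln(7888/25000) ≈ 1.07312.

α ≈ 1.073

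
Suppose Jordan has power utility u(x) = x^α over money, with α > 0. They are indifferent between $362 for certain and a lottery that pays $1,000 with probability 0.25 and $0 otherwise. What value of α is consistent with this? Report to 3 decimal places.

α ≈ 1.364

The lottery's expected utility is 0.25·u(1000) + 0.75·u(0) = 0.25·1000^α (since u(0) = 0 for α > 0).
Equating: 362^α = 0.25·1000^α, i.e. 0.3620^α = 0.25.
α = ln(0.25) / ln(362/1000) = -1.386294/-1.016111 ≈ 1.364.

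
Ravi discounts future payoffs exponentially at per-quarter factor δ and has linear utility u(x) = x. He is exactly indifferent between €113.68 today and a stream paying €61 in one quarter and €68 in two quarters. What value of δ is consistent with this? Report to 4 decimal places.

δ ≈ 0.9200

Present value of the stream is 61·δ + 68·δ². Indifference gives 61δ + 68δ² = 113.68.
So 68δ² + 61δ − 113.68 = 0.
By the quadratic formula (taking the positive root), δ = (−61 + √34641.96) / 136 ≈ 0.9200.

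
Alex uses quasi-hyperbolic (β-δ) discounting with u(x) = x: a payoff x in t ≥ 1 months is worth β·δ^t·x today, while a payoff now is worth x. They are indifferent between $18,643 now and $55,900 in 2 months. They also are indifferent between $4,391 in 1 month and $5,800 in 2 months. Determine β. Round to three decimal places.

From the later pair, β·δ^1·4391 = β·δ^2·5800; dividing through, δ = 4391/5800 = 0.75707.
Now use the now-vs-future pair: 18643 = β·δ^2·55900 gives β = 18643/(0.57315·55900) ≈ 0.582.

β ≈ 0.582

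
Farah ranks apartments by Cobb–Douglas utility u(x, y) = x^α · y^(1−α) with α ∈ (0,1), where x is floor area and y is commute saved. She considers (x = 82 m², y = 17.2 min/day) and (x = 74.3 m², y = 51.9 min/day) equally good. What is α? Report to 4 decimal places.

Indifference: 82^α · 17.2^(1−α) = 74.3^α · 51.9^(1−α).
Rearrange to (82/74.3)^α = (51.9/17.2)^(1−α) and take logs: α·0.0986083 = (1−α)·1.1044094.
So α/(1−α) = (1.1044094)/(0.0986083) = 11.1999639, and α = 11.1999639/12.1999639 ≈ 0.9180.

α ≈ 0.9180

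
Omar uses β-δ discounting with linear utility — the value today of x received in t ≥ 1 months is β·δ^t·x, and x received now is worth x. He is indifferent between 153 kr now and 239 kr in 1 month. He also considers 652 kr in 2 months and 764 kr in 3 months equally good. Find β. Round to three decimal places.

From the later pair, β·δ^2·652 = β·δ^3·764; dividing through, δ = 652/764 = 0.85340.
Substituting δ into 153 = β·δ·239: β = 153/(203.963) ≈ 0.750.

β ≈ 0.750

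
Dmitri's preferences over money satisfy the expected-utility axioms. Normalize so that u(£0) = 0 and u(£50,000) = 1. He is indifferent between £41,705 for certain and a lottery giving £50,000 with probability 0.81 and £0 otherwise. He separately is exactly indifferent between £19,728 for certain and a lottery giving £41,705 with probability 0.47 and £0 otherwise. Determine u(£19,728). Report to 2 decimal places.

From the first indifference, u(£41,705) = 0.81·u(£50,000) + 0.19·u(£0) = 0.81·1 + 0.19·0 = 0.81.
The second indifference gives u(£19,728) = 0.47·u(£41,705) + 0.53·u(£0) = 0.47·0.81 + 0.53·0.00 = 0.3807.

0.38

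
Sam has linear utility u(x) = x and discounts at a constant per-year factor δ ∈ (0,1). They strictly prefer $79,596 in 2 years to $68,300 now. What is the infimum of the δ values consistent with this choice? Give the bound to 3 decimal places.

δ > 0.926

Under u(x) = x this choice says 68300 < δ^2·79596.
Dividing by 79596: δ^2 > 0.85808. Both sides are positive, so the square root keeps the direction.
δ > 0.85808^(1/2) = 0.926.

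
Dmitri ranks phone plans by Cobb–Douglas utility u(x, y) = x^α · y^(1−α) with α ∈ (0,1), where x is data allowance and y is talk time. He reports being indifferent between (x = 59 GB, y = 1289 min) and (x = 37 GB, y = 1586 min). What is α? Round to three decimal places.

The Cobb–Douglas utilities coincide, so 59^α·1289^(1−α) = 37^α·1586^(1−α).
Rearrange to (59/37)^α = (1586/1289)^(1−α) and take logs: α·0.466620 = (1−α)·0.207348.
Thus α·(0.673968) = 0.207348, so α = 0.207348/0.673968 ≈ 0.308.

α ≈ 0.308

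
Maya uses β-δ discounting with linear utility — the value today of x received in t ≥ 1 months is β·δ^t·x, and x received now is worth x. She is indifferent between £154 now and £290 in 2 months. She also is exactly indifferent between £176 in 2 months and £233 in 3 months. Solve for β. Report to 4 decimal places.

β ≈ 0.9307

The second indifference involves only future payoffs, so β cancels: β·δ^2·176 = β·δ^3·233, giving δ = 176/233 = 0.75536.
Now use the now-vs-future pair: 154 = β·δ^2·290 gives β = 154/(0.57058·290) ≈ 0.9307.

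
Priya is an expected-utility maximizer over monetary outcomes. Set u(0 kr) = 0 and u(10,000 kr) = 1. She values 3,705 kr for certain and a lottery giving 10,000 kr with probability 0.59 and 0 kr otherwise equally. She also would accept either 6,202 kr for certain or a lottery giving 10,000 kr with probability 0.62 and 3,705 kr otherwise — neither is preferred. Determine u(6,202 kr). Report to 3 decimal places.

0.844

From the first indifference, u(3,705 kr) = 0.59·u(10,000 kr) + 0.41·u(0 kr) = 0.59·1 + 0.41·0 = 0.59.
Chaining: u(6,202 kr) = 0.62·1.00 + 0.38·0.59 = 0.8442.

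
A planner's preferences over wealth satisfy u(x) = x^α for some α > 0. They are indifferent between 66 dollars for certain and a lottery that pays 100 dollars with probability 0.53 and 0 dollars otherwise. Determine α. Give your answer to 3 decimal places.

EU(lottery) = 0.53·100^α + 0.47·0 = 0.53·100^α.
Setting u(66) equal to that: 66^α = 0.53·100^α ⇒ (66/100)^α = 0.53.
α = ln(0.53) / ln(66/100) = -0.634878/-0.415515 ≈ 1.528.

α ≈ 1.528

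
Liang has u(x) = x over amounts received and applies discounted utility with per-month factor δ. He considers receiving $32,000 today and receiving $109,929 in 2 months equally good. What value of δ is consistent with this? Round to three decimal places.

Indifference means u(32000) = δ^2 · u(109929), so δ^2 = u(32000)/u(109929).
With u(x) = x: δ^2 = 32000/109929 = 0.29110.
Hence δ = (0.29110)^(1/2) = 0.53953.

δ ≈ 0.540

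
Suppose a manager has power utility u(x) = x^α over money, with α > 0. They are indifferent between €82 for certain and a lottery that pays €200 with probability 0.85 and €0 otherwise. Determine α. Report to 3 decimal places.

The lottery's expected utility is 0.85·u(200) + 0.15·u(0) = 0.85·200^α (since u(0) = 0 for α > 0).
Indifference: 82^α = 0.85·200^α, so (82/200)^α = 0.85.
Take logs: α = ln 0.85 / ln(82/200) ≈ 0.18228.

α ≈ 0.182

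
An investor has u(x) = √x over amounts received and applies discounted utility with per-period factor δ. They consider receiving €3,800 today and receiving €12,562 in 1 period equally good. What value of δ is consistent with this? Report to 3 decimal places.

δ ≈ 0.550

Equating discounted utilities: u(3800) = δ·u(12562) ⇒ δ = u(3800)/u(12562).
Since u(x) = √x, δ = √(3800/12562) = 0.55000.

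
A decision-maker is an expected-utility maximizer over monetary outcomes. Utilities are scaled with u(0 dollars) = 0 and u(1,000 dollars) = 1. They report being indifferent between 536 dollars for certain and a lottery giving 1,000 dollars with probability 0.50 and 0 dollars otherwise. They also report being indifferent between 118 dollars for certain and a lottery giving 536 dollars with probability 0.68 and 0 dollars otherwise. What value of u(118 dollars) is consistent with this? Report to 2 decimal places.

The first gamble pins u(536 dollars): it must equal 0.50·1 + 0.50·0 = 0.50.
Chaining: u(118 dollars) = 0.68·0.50 + 0.32·0.00 = 0.3400.

0.34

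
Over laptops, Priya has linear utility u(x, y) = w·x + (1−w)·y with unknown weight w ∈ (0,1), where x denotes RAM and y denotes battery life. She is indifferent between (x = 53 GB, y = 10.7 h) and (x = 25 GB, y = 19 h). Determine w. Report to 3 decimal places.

w = 0.229

Equating utilities: w·53 + (1−w)·10.7 = w·25 + (1−w)·19.
Rearranging, 28·w − 8.3·(1−w) = 0.
So w/(1−w) = 8.3/28 = 0.2964, giving w = 8.3/(28+8.3) = 0.229.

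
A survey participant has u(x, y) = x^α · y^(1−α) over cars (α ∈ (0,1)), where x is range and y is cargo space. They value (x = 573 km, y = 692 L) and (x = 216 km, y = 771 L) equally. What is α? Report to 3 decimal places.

The Cobb–Douglas utilities coincide, so 573^α·692^(1−α) = 216^α·771^(1−α).
Taking logs: α·ln 573 + (1−α)·ln 692 = α·ln 216 + (1−α)·ln 771, i.e. α·0.975607 = (1−α)·0.108102.
With A = 0.975607 and B = 0.108102: α·A = (1−α)·B, so α = B/(A+B) = 0.108102/1.083709 ≈ 0.100.

α ≈ 0.100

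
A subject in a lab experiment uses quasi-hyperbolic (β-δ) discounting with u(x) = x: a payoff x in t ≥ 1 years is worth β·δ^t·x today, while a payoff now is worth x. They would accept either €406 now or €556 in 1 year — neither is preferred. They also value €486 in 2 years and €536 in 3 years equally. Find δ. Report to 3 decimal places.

δ ≈ 0.907

From the later pair, β·δ^2·486 = β·δ^3·536; dividing through, δ = 486/536 = 0.90672.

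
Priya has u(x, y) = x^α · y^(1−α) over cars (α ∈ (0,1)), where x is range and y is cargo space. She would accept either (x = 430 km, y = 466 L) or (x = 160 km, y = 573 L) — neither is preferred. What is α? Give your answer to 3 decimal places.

α ≈ 0.173

Indifference: 430^α · 466^(1−α) = 160^α · 573^(1−α).
(430/160)^α = (573/466)^(1−α); take logs: α·ln(430/160) = (1−α)·ln(573/466), i.e. α·0.988611 = (1−α)·0.206700.
With A = 0.988611 and B = 0.206700: α·A = (1−α)·B, so α = B/(A+B) = 0.206700/1.195311 ≈ 0.173.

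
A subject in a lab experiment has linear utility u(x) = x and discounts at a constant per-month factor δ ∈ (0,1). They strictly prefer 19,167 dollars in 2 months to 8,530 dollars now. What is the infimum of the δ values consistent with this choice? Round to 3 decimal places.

δ > 0.667

The preference means 8530 < δ^2·19167.
Dividing by 19167: δ^2 > 0.44504. Both sides are positive, so the square root keeps the direction.
δ > 0.44504^(1/2) = 0.667.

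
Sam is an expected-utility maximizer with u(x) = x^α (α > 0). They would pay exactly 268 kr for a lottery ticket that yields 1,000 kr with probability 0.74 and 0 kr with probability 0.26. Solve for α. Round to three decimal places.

Since u(0) = 0, the lottery's EU is 0.74·1000^α.
Equating: 268^α = 0.74·1000^α, i.e. 0.2680^α = 0.74.
α = ln(0.74) / ln(268/1000) = -0.301105/-1.316768 ≈ 0.229.

α ≈ 0.229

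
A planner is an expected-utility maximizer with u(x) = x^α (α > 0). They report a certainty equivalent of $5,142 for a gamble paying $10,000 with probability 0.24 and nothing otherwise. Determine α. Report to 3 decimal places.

EU(lottery) = 0.24·10000^α + 0.76·0 = 0.24·10000^α.
Indifference: 5142^α = 0.24·10000^α, so (5142/10000)^α = 0.24.
Take logs: α = ln 0.24 / ln(5142/10000) ≈ 2.14558.

α ≈ 2.146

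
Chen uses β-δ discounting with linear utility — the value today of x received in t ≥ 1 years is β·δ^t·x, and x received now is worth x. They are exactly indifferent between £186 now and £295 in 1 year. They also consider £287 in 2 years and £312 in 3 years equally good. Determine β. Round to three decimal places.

β ≈ 0.685

Both payoffs in the second observation are in the future, so β drops out: δ^2·287 = δ^3·312 ⇒ δ = 287/312 = 0.91987.
Now use the now-vs-future pair: 186 = β·δ·295 gives β = 186/(0.91987·295) ≈ 0.685.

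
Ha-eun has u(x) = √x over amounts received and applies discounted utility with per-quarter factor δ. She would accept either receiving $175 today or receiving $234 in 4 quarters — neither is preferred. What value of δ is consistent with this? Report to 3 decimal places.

δ ≈ 0.964

Indifference means u(175) = δ^4 · u(234), so δ^4 = u(175)/u(234).
Since u(x) = √x, δ^4 = √(175/234) = 0.86479.
Taking the 4th root: δ = 0.86479^(1/4) ≈ 0.964.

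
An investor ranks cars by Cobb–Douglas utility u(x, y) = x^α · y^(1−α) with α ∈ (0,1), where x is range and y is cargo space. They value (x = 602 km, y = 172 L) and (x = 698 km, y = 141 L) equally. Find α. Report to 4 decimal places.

Indifference: 602^α · 172^(1−α) = 698^α · 141^(1−α).
(602/698)^α = (141/172)^(1−α); take logs: α·ln(602/698) = (1−α)·ln(141/172), i.e. α·-0.1479617 = (1−α)·-0.1987346.
With A = -0.1479617 and B = -0.1987346: α·A = (1−α)·B, so α = B/(A+B) = -0.1987346/-0.3466963 ≈ 0.5732.

α ≈ 0.5732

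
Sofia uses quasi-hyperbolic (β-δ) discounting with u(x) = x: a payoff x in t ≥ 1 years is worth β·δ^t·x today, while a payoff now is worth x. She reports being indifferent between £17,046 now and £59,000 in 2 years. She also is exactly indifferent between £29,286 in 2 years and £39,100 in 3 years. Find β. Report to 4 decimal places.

β ≈ 0.5150

From the later pair, β·δ^2·29286 = β·δ^3·39100; dividing through, δ = 29286/39100 = 0.74900.
Now use the now-vs-future pair: 17046 = β·δ^2·59000 gives β = 17046/(0.56100·59000) ≈ 0.5150.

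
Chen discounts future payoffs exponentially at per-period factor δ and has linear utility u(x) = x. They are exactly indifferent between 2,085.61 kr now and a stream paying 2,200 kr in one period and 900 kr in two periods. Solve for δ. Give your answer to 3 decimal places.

Present value of the stream is 2200·δ + 900·δ². Indifference gives 2200δ + 900δ² = 2085.61.
So 900δ² + 2200δ − 2085.61 = 0.
The positive root is δ = [−2200 + √(2200² + 4·900·2085.61)] / (2·900) = (−2200 + 3514.000)/1800 ≈ 0.730.

δ ≈ 0.730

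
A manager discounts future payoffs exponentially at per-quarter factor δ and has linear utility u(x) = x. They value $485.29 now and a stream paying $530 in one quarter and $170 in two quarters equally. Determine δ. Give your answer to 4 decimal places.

δ ≈ 0.7400

Present value of the stream is 530·δ + 170·δ². Indifference gives 530δ + 170δ² = 485.29.
Rearranged: 170δ² + 530δ − 485.29 = 0.
The positive root is δ = [−530 + √(530² + 4·170·485.29)] / (2·170) = (−530 + 781.599)/340 ≈ 0.7400.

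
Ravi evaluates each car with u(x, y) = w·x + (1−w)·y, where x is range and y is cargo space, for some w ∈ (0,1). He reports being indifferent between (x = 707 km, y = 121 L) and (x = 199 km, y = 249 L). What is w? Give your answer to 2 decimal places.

w = 0.20

Indifference: w·707 + (1−w)·121 = w·199 + (1−w)·249.
w·(707−199) = (1−w)·(249−121), i.e. w·508 = (1−w)·128.
Hence w = 128/(508+128) = 128/636 = 0.20.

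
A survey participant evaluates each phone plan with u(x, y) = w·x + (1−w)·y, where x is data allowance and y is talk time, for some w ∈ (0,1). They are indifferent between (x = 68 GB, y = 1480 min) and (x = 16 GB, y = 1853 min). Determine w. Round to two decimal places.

w = 0.88

Equating utilities: w·68 + (1−w)·1480 = w·16 + (1−w)·1853.
Rearranging, 52·w − 373·(1−w) = 0.
So w/(1−w) = 373/52 = 7.1731, giving w = 373/(52+373) = 0.88.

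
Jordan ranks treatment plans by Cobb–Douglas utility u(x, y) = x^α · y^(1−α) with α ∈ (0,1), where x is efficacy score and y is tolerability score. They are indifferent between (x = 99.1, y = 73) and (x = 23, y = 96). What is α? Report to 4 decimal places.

α ≈ 0.1579

Indifference: 99.1^α · 73^(1−α) = 23^α · 96^(1−α).
(99.1/23)^α = (96/73)^(1−α); take logs: α·ln(99.1/23) = (1−α)·ln(96/73), i.e. α·1.4606352 = (1−α)·0.2738888.
With A = 1.4606352 and B = 0.2738888: α·A = (1−α)·B, so α = B/(A+B) = 0.2738888/1.7345240 ≈ 0.1579.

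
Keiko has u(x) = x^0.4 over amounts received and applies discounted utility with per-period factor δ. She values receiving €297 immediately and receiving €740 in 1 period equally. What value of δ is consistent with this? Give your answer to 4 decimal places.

δ ≈ 0.6941

Indifference means u(297) = δ · u(740), so δ = u(297)/u(740).
With u(x) = x^0.4: δ = 297^0.4/740^0.4 = (297/740)^0.4 = 0.69408.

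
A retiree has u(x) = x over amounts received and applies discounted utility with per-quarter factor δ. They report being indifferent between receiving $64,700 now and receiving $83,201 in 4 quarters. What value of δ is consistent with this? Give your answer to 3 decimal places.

The payoff in 4 quarters is discounted by δ^4, so u(64700) = δ^4·u(83201) and δ^4 = u(64700)/u(83201).
With u(x) = x: δ^4 = 64700/83201 = 0.77763.
Taking the 4th root: δ = 0.77763^(1/4) ≈ 0.939.

δ ≈ 0.939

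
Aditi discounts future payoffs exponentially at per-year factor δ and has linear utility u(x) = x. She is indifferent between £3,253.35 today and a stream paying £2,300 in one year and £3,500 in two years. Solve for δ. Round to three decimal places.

δ ≈ 0.690

Present value of the stream is 2300·δ + 3500·δ². Indifference gives 2300δ + 3500δ² = 3253.35.
So 3500δ² + 2300δ − 3253.35 = 0.
δ = (−2300 + √(2300² + 4·3500·3253.35)) / (2·3500) = (−2300 + √50836900.00) / 7000 ≈ 0.690.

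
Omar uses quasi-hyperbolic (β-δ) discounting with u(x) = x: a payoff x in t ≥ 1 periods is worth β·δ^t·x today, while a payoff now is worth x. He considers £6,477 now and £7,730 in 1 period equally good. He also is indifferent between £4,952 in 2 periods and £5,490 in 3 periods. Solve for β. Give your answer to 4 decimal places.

From the later pair, β·δ^2·4952 = β·δ^3·5490; dividing through, δ = 4952/5490 = 0.90200.
The first indifference: 6477 = β·δ·7730, so β = 6477/(δ·7730) = 6477/(0.90200·7730) ≈ 0.9289.

β ≈ 0.9289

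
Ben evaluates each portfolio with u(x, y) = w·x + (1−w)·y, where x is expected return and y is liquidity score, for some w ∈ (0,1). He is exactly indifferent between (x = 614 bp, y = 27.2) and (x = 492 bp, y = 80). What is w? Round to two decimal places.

Indifference: w·614 + (1−w)·27.2 = w·492 + (1−w)·80.
w·(614−492) = (1−w)·(80−27.2), i.e. w·122 = (1−w)·52.8.
The marginal rate of substitution is 52.8/122, so w = 52.8/(122+52.8) = 0.30.

w = 0.30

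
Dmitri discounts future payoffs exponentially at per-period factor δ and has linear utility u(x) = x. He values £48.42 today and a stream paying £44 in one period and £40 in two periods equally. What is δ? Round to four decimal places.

The stream is worth 44δ + 40δ² today, so 44δ + 40δ² = 48.42.
That is, 40δ² + 44δ − 48.42 = 0, a quadratic in δ.
δ = (−44 + √(44² + 4·40·48.42)) / (2·40) = (−44 + √9683.20) / 80 ≈ 0.6800.

δ ≈ 0.6800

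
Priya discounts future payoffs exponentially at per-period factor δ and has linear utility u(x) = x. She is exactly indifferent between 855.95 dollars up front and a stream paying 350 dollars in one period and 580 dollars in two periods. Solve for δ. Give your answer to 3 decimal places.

Equating present values: 855.95 = 350δ + 580δ².
So 580δ² + 350δ − 855.95 = 0.
By the quadratic formula (taking the positive root), δ = (−350 + √2108304.00) / 1160 ≈ 0.950.

δ ≈ 0.950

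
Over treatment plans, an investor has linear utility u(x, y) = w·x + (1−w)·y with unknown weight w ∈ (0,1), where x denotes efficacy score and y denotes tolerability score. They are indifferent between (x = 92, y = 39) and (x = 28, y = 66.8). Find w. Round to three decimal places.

Equating utilities: w·92 + (1−w)·39 = w·28 + (1−w)·66.8.
Collecting terms: w·64 = (1−w)·27.8.
The marginal rate of substitution is 27.8/64, so w = 27.8/(64+27.8) = 0.303.

w = 0.303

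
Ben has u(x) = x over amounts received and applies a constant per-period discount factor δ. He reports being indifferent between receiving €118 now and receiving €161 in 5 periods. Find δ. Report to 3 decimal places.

δ ≈ 0.940

The payoff in 5 periods is discounted by δ^5, so u(118) = δ^5·u(161) and δ^5 = u(118)/u(161).
With u(x) = x: δ^5 = 118/161 = 0.73292.
Hence δ = (0.73292)^(1/5) = 0.93975.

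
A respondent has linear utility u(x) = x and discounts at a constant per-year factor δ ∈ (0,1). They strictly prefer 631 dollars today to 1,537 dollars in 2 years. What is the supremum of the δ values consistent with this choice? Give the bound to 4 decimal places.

δ < 0.6407

Comparing present values: 631 > δ^2·1537.
So δ^2 < 631/1537 = 0.41054; taking the square root of both positive sides preserves the inequality.
δ < (631/1537)^(1/2) ≈ 0.6407.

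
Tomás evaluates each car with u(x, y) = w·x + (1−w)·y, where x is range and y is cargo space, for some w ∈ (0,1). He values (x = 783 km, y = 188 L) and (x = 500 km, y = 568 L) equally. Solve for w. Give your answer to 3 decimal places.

w = 0.573

Equating utilities: w·783 + (1−w)·188 = w·500 + (1−w)·568.
Collecting terms: w·283 = (1−w)·380.
The marginal rate of substitution is 380/283, so w = 380/(283+380) = 0.573.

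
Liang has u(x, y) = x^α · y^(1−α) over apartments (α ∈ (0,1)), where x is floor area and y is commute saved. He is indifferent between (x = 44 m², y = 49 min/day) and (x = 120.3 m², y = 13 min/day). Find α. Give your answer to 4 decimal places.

α ≈ 0.5688

Indifference: 44^α · 49^(1−α) = 120.3^α · 13^(1−α).
(44/120.3)^α = (13/49)^(1−α); take logs: α·ln(44/120.3) = (1−α)·ln(13/49), i.e. α·-1.0057990 = (1−α)·-1.3268709.
So α/(1−α) = (-1.3268709)/(-1.0057990) = 1.3192207, and α = 1.3192207/2.3192207 ≈ 0.5688.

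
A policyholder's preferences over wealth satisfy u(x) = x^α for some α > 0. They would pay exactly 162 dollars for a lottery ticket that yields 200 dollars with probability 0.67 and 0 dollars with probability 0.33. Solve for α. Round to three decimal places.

EU(lottery) = 0.67·200^α + 0.33·0 = 0.67·200^α.
Setting u(162) equal to that: 162^α = 0.67·200^α ⇒ (162/200)^α = 0.67.
Take logs: α = ln 0.67 / ln(162/200) ≈ 1.90051.

α ≈ 1.901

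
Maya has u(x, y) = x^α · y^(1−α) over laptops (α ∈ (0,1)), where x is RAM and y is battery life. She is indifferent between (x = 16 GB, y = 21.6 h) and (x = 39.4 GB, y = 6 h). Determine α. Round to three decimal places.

α ≈ 0.587

Indifference: 16^α · 21.6^(1−α) = 39.4^α · 6^(1−α).
(16/39.4)^α = (6/21.6)^(1−α); take logs: α·ln(16/39.4) = (1−α)·ln(6/21.6), i.e. α·-0.901177 = (1−α)·-1.280934.
With A = -0.901177 and B = -1.280934: α·A = (1−α)·B, so α = B/(A+B) = -1.280934/-2.182111 ≈ 0.587.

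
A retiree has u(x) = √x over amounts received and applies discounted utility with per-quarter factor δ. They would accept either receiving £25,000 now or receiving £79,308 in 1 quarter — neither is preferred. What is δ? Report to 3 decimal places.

δ ≈ 0.561

The payoff in 1 quarter is discounted by δ, so u(25000) = δ·u(79308) and δ = u(25000)/u(79308).
Since u(x) = √x, δ = √(25000/79308) = 0.56145.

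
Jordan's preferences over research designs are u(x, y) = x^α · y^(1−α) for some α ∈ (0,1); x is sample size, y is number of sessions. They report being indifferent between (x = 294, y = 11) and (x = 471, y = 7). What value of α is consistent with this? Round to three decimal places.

The Cobb–Douglas utilities coincide, so 294^α·11^(1−α) = 471^α·7^(1−α).
Taking logs: α·ln 294 + (1−α)·ln 11 = α·ln 471 + (1−α)·ln 7, i.e. α·-0.471278 = (1−α)·-0.451985.
With A = -0.471278 and B = -0.451985: α·A = (1−α)·B, so α = B/(A+B) = -0.451985/-0.923263 ≈ 0.490.

α ≈ 0.490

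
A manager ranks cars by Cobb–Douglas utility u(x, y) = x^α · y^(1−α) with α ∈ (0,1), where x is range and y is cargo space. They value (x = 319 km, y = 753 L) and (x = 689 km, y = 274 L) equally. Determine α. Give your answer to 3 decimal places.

Set the two utilities equal: 319^α·753^(1−α) = 689^α·274^(1−α).
Rearrange to (319/689)^α = (274/753)^(1−α) and take logs: α·-0.770050 = (1−α)·-1.010937.
Thus α·(-1.780987) = -1.010937, so α = -1.010937/-1.780987 ≈ 0.568.

α ≈ 0.568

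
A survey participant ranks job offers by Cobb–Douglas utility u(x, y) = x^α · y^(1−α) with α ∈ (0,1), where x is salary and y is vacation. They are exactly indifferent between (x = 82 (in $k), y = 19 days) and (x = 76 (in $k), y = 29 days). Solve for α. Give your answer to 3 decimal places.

α ≈ 0.848

Set the two utilities equal: 82^α·19^(1−α) = 76^α·29^(1−α).
Rearrange to (82/76)^α = (29/19)^(1−α) and take logs: α·0.075986 = (1−α)·0.422857.
So α/(1−α) = (0.422857)/(0.075986) = 5.564933, and α = 5.564933/6.564933 ≈ 0.848.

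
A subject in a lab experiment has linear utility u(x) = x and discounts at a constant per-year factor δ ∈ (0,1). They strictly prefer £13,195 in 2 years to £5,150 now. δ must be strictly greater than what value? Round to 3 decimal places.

δ > 0.625

Comparing present values: 5150 < δ^2·13195.
Dividing by 13195: δ^2 > 0.39030. Both sides are positive, so the square root keeps the direction.
δ > (5150/13195)^(1/2) ≈ 0.625.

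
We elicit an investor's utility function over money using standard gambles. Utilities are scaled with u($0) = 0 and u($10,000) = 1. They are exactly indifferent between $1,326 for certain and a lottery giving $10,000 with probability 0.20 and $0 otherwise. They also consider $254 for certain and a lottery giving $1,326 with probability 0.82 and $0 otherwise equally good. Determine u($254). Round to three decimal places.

First, u($1,326) = 0.20·u($10,000) + 0.80·u($0) = 0.20.
Then u($254) = 0.82·u($1,326) + 0.18·u($0) = 0.82·0.20 + 0.18·0.00 = 0.1640.

0.164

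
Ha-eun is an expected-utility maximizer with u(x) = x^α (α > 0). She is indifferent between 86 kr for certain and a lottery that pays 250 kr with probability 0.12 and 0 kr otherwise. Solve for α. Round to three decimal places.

α ≈ 1.987

The lottery's expected utility is 0.12·u(250) + 0.88·u(0) = 0.12·250^α (since u(0) = 0 for α > 0).
Indifference: 86^α = 0.12·250^α, so (86/250)^α = 0.12.
Taking logs: α·ln(86/250) = ln(0.12), so α = -2.120264 / -1.067114 ≈ 1.987.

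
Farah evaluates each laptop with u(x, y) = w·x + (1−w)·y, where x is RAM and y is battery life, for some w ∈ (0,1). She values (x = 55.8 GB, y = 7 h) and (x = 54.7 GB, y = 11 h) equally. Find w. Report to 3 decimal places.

Indifference: w·55.8 + (1−w)·7 = w·54.7 + (1−w)·11.
w·(55.8−54.7) = (1−w)·(11−7), i.e. w·1.1 = (1−w)·4.
The marginal rate of substitution is 4/1.1, so w = 4/(1.1+4) = 0.784.

w = 0.784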